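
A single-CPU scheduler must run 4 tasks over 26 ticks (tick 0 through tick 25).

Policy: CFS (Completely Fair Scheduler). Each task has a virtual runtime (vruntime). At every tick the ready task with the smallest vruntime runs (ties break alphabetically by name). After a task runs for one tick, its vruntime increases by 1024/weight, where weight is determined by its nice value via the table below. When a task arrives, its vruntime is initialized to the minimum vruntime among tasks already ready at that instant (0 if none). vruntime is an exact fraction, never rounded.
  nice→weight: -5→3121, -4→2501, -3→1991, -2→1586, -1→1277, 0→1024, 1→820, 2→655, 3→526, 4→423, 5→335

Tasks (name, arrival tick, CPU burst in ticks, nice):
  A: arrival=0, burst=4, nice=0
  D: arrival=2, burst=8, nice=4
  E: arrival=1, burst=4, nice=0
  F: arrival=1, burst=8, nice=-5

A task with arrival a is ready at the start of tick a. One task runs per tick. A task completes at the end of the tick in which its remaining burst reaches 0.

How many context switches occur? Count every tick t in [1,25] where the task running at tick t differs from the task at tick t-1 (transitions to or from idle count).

context switches = 13

t=0: vr[A=0] → run A
t=1: vr[A=1 E=1 F=1] → run A
t=2: vr[A=2 D=1 E=1 F=1] → run D
t=3: vr[A=2 D=1447/423 E=1 F=1] → run E
t=4: vr[A=2 D=1447/423 E=2 F=1] → run F
t=5: vr[A=2 D=1447/423 E=2 F=4145/3121] → run F
t=6: vr[A=2 D=1447/423 E=2 F=5169/3121] → run F
t=7: vr[A=2 D=1447/423 E=2 F=6193/3121] → run F
t=8: vr[A=2 D=1447/423 E=2 F=7217/3121] → run A
t=9: vr[A=3 D=1447/423 E=2 F=7217/3121] → run E
t=10: vr[A=3 D=1447/423 E=3 F=7217/3121] → run F
t=11: vr[A=3 D=1447/423 E=3 F=8241/3121] → run F
t=12: vr[A=3 D=1447/423 E=3 F=9265/3121] → run F
t=13: vr[A=3 D=1447/423 E=3 F=10289/3121] → run A
t=14: vr[D=1447/423 E=3 F=10289/3121] → run E
t=15: vr[D=1447/423 E=4 F=10289/3121] → run F
t=16: vr[D=1447/423 E=4] → run D
t=17: vr[D=2471/423 E=4] → run E
t=18: vr[D=2471/423] → run D
t=19: vr[D=1165/141] → run D
t=20: vr[D=4519/423] → run D
t=21: vr[D=5543/423] → run D
t=22: vr[D=2189/141] → run D
t=23: vr[D=7591/423] → run D
t=24: (idle)
t=25: (idle)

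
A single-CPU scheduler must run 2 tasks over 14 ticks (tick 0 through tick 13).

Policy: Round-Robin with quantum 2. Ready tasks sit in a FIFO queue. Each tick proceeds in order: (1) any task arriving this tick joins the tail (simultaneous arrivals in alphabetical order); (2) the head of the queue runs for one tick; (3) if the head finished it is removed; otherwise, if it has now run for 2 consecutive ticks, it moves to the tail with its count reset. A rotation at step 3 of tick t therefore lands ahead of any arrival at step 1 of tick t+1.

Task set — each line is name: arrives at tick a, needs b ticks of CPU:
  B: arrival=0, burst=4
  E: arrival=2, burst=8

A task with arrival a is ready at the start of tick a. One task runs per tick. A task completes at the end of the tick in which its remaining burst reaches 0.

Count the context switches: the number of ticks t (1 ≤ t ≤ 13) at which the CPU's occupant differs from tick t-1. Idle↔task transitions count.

context switches = 2

t=0: queue=[B] q_used=0 → run B
t=1: queue=[B] q_used=1 → run B
t=2: queue=[B,E] q_used=0 → run B
t=3: queue=[B,E] q_used=1 → run B
t=4: queue=[E] q_used=0 → run E
t=5: queue=[E] q_used=1 → run E
t=6: queue=[E] q_used=0 → run E
t=7: queue=[E] q_used=1 → run E
t=8: queue=[E] q_used=0 → run E
t=9: queue=[E] q_used=1 → run E
t=10: queue=[E] q_used=0 → run E
t=11: queue=[E] q_used=1 → run E
t=12: (idle)
t=13: (idle)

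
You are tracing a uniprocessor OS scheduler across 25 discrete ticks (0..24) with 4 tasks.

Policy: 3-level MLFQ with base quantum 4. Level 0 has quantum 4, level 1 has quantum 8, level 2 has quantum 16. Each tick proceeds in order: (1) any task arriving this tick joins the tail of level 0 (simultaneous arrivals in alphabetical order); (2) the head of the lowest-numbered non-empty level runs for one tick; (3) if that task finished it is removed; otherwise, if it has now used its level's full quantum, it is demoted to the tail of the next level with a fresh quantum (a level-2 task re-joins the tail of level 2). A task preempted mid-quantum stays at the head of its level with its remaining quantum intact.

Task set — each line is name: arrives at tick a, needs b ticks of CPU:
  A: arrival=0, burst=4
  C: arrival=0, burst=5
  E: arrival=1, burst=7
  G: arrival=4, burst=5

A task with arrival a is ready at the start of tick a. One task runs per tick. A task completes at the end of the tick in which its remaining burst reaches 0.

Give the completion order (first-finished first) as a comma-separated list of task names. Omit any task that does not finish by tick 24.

completion order = A, C, E, G

t=0: L0/L1/L2 = AC/-/- → run A
t=1: L0/L1/L2 = ACE/-/- → run A
t=2: L0/L1/L2 = ACE/-/- → run A
t=3: L0/L1/L2 = ACE/-/- → run A
t=4: L0/L1/L2 = CEG/-/- → run C
t=5: L0/L1/L2 = CEG/-/- → run C
t=6: L0/L1/L2 = CEG/-/- → run C
t=7: L0/L1/L2 = CEG/-/- → run C
t=8: L0/L1/L2 = EG/C/- → run E
t=9: L0/L1/L2 = EG/C/- → run E
t=10: L0/L1/L2 = EG/C/- → run E
t=11: L0/L1/L2 = EG/C/- → run E
t=12: L0/L1/L2 = G/CE/- → run G
t=13: L0/L1/L2 = G/CE/- → run G
t=14: L0/L1/L2 = G/CE/- → run G
t=15: L0/L1/L2 = G/CE/- → run G
t=16: L0/L1/L2 = -/CEG/- → run C
t=17: L0/L1/L2 = -/EG/- → run E
t=18: L0/L1/L2 = -/EG/- → run E
t=19: L0/L1/L2 = -/EG/- → run E
t=20: L0/L1/L2 = -/G/- → run G
t=21: (idle)
t=22: (idle)
t=23: (idle)
t=24: (idle)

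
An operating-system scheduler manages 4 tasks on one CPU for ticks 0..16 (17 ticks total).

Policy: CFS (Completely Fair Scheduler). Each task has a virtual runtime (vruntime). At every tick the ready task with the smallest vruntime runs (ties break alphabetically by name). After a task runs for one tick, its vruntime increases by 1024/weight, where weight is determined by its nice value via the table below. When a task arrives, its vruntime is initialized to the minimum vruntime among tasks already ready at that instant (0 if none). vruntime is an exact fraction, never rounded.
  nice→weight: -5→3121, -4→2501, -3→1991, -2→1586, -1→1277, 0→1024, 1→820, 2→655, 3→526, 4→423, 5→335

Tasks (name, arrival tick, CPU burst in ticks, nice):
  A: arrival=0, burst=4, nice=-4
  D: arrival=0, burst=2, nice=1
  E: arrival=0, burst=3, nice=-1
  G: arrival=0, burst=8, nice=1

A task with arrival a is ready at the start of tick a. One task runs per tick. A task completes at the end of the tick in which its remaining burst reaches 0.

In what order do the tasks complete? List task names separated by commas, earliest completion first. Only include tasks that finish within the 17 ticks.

t=0: vr[A=0 D=0 E=0 G=0] → run A
t=1: vr[A=1024/2501 D=0 E=0 G=0] → run D
t=2: vr[A=1024/2501 D=256/205 E=0 G=0] → run E
t=3: vr[A=1024/2501 D=256/205 E=1024/1277 G=0] → run G
t=4: vr[A=1024/2501 D=256/205 E=1024/1277 G=256/205] → run A
t=5: vr[A=2048/2501 D=256/205 E=1024/1277 G=256/205] → run E
t=6: vr[A=2048/2501 D=256/205 E=2048/1277 G=256/205] → run A
t=7: vr[A=3072/2501 D=256/205 E=2048/1277 G=256/205] → run A
t=8: vr[D=256/205 E=2048/1277 G=256/205] → run D
t=9: vr[E=2048/1277 G=256/205] → run G
t=10: vr[E=2048/1277 G=512/205] → run E
t=11: vr[G=512/205] → run G
t=12: vr[G=768/205] → run G
t=13: vr[G=1024/205] → run G
t=14: vr[G=256/41] → run G
t=15: vr[G=1536/205] → run G
t=16: vr[G=1792/205] → run G

completion order = A, D, E, G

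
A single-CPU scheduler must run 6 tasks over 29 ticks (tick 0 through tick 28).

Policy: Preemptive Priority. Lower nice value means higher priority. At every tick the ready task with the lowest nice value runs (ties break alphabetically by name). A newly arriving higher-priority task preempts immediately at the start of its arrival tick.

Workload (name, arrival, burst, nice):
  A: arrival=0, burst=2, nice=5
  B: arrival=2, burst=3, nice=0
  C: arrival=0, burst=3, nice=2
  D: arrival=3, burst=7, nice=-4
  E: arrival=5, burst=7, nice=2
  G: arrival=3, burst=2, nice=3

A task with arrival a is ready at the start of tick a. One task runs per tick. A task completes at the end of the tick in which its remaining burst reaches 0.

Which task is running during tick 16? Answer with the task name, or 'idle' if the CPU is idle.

t=0: ready={A,C} → run C
t=1: ready={A,C} → run C
t=2: ready={A,B,C} → run B
t=3: ready={A,B,C,D,G} → run D
t=4: ready={A,B,C,D,G} → run D
t=5: ready={A,B,C,D,E,G} → run D
t=6: ready={A,B,C,D,E,G} → run D
t=7: ready={A,B,C,D,E,G} → run D
t=8: ready={A,B,C,D,E,G} → run D
t=9: ready={A,B,C,D,E,G} → run D
t=10: ready={A,B,C,E,G} → run B
t=11: ready={A,B,C,E,G} → run B
t=12: ready={A,C,E,G} → run C
t=13: ready={A,E,G} → run E
t=14: ready={A,E,G} → run E
t=15: ready={A,E,G} → run E
t=16: ready={A,E,G} → run E
t=17: ready={A,E,G} → run E
t=18: ready={A,E,G} → run E
t=19: ready={A,E,G} → run E
t=20: ready={A,G} → run G
t=21: ready={A,G} → run G
t=22: ready={A} → run A
t=23: ready={A} → run A
t=24: (idle)
t=25: (idle)
t=26: (idle)
t=27: (idle)
t=28: (idle)

running at tick 16 = E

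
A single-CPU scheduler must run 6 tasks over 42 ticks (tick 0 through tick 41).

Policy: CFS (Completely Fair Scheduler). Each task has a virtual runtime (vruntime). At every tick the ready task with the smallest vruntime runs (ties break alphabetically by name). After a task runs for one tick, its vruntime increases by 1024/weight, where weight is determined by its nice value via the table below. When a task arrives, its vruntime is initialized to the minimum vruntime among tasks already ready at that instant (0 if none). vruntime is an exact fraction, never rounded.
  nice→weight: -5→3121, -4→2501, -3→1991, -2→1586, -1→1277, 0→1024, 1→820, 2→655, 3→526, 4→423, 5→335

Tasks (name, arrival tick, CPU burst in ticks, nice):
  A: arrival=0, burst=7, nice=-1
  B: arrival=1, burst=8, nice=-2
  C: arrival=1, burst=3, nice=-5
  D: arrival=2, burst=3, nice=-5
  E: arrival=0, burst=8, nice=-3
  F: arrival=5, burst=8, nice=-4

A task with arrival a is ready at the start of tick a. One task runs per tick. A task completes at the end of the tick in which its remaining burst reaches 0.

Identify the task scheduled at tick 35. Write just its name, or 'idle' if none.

t=0: vr[A=0 E=0] → run A
t=1: vr[A=1024/1277 B=0 C=0 E=0] → run B
t=2: vr[A=1024/1277 B=512/793 C=0 D=0 E=0] → run C
t=3: vr[A=1024/1277 B=512/793 C=1024/3121 D=0 E=0] → run D
t=4: vr[A=1024/1277 B=512/793 C=1024/3121 D=1024/3121 E=0] → run E
t=5: vr[A=1024/1277 B=512/793 C=1024/3121 D=1024/3121 E=1024/1991 F=1024/3121] → run C
t=6: vr[A=1024/1277 B=512/793 C=2048/3121 D=1024/3121 E=1024/1991 F=1024/3121] → run D
t=7: vr[A=1024/1277 B=512/793 C=2048/3121 D=2048/3121 E=1024/1991 F=1024/3121] → run F
t=8: vr[A=1024/1277 B=512/793 C=2048/3121 D=2048/3121 E=1024/1991 F=5756928/7805621] → run E
t=9: vr[A=1024/1277 B=512/793 C=2048/3121 D=2048/3121 E=2048/1991 F=5756928/7805621] → run B
t=10: vr[A=1024/1277 B=1024/793 C=2048/3121 D=2048/3121 E=2048/1991 F=5756928/7805621] → run C
t=11: vr[A=1024/1277 B=1024/793 D=2048/3121 E=2048/1991 F=5756928/7805621] → run D
t=12: vr[A=1024/1277 B=1024/793 E=2048/1991 F=5756928/7805621] → run F
t=13: vr[A=1024/1277 B=1024/793 E=2048/1991 F=8952832/7805621] → run A
t=14: vr[A=2048/1277 B=1024/793 E=2048/1991 F=8952832/7805621] → run E
t=15: vr[A=2048/1277 B=1024/793 E=3072/1991 F=8952832/7805621] → run F
t=16: vr[A=2048/1277 B=1024/793 E=3072/1991 F=12148736/7805621] → run B
t=17: vr[A=2048/1277 B=1536/793 E=3072/1991 F=12148736/7805621] → run E
t=18: vr[A=2048/1277 B=1536/793 E=4096/1991 F=12148736/7805621] → run F
t=19: vr[A=2048/1277 B=1536/793 E=4096/1991 F=15344640/7805621] → run A
t=20: vr[A=3072/1277 B=1536/793 E=4096/1991 F=15344640/7805621] → run B
t=21: vr[A=3072/1277 B=2048/793 E=4096/1991 F=15344640/7805621] → run F
t=22: vr[A=3072/1277 B=2048/793 E=4096/1991 F=18540544/7805621] → run E
t=23: vr[A=3072/1277 B=2048/793 E=5120/1991 F=18540544/7805621] → run F
t=24: vr[A=3072/1277 B=2048/793 E=5120/1991 F=21736448/7805621] → run A
t=25: vr[A=4096/1277 B=2048/793 E=5120/1991 F=21736448/7805621] → run E
t=26: vr[A=4096/1277 B=2048/793 E=6144/1991 F=21736448/7805621] → run B
t=27: vr[A=4096/1277 B=2560/793 E=6144/1991 F=21736448/7805621] → run F
t=28: vr[A=4096/1277 B=2560/793 E=6144/1991 F=24932352/7805621] → run E
t=29: vr[A=4096/1277 B=2560/793 E=7168/1991 F=24932352/7805621] → run F
t=30: vr[A=4096/1277 B=2560/793 E=7168/1991] → run A
t=31: vr[A=5120/1277 B=2560/793 E=7168/1991] → run B
t=32: vr[A=5120/1277 B=3072/793 E=7168/1991] → run E
t=33: vr[A=5120/1277 B=3072/793] → run B
t=34: vr[A=5120/1277 B=3584/793] → run A
t=35: vr[A=6144/1277 B=3584/793] → run B
t=36: vr[A=6144/1277] → run A
t=37: (idle)
t=38: (idle)
t=39: (idle)
t=40: (idle)
t=41: (idle)

running at tick 35 = B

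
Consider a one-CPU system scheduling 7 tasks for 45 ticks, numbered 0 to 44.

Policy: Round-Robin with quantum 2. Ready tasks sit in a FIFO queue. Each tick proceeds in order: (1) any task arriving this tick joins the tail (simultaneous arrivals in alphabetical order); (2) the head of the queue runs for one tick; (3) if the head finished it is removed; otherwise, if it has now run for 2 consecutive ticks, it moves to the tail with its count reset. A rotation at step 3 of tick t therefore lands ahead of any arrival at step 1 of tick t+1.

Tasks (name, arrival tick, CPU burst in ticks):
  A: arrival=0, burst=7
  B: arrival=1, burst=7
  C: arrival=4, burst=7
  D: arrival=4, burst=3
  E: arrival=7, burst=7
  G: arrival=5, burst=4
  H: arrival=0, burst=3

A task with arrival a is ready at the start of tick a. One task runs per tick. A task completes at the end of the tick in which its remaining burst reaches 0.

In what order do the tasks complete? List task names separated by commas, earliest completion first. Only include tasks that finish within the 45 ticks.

t=0: queue=[A,H] q_used=0 → run A
t=1: queue=[A,H,B] q_used=1 → run A
t=2: queue=[H,B,A] q_used=0 → run H
t=3: queue=[H,B,A] q_used=1 → run H
t=4: queue=[B,A,H,C,D] q_used=0 → run B
t=5: queue=[B,A,H,C,D,G] q_used=1 → run B
t=6: queue=[A,H,C,D,G,B] q_used=0 → run A
t=7: queue=[A,H,C,D,G,B,E] q_used=1 → run A
t=8: queue=[H,C,D,G,B,E,A] q_used=0 → run H
t=9: queue=[C,D,G,B,E,A] q_used=0 → run C
t=10: queue=[C,D,G,B,E,A] q_used=1 → run C
t=11: queue=[D,G,B,E,A,C] q_used=0 → run D
t=12: queue=[D,G,B,E,A,C] q_used=1 → run D
t=13: queue=[G,B,E,A,C,D] q_used=0 → run G
t=14: queue=[G,B,E,A,C,D] q_used=1 → run G
t=15: queue=[B,E,A,C,D,G] q_used=0 → run B
t=16: queue=[B,E,A,C,D,G] q_used=1 → run B
t=17: queue=[E,A,C,D,G,B] q_used=0 → run E
t=18: queue=[E,A,C,D,G,B] q_used=1 → run E
t=19: queue=[A,C,D,G,B,E] q_used=0 → run A
t=20: queue=[A,C,D,G,B,E] q_used=1 → run A
t=21: queue=[C,D,G,B,E,A] q_used=0 → run C
t=22: queue=[C,D,G,B,E,A] q_used=1 → run C
t=23: queue=[D,G,B,E,A,C] q_used=0 → run D
t=24: queue=[G,B,E,A,C] q_used=0 → run G
t=25: queue=[G,B,E,A,C] q_used=1 → run G
t=26: queue=[B,E,A,C] q_used=0 → run B
t=27: queue=[B,E,A,C] q_used=1 → run B
t=28: queue=[E,A,C,B] q_used=0 → run E
t=29: queue=[E,A,C,B] q_used=1 → run E
t=30: queue=[A,C,B,E] q_used=0 → run A
t=31: queue=[C,B,E] q_used=0 → run C
t=32: queue=[C,B,E] q_used=1 → run C
t=33: queue=[B,E,C] q_used=0 → run B
t=34: queue=[E,C] q_used=0 → run E
t=35: queue=[E,C] q_used=1 → run E
t=36: queue=[C,E] q_used=0 → run C
t=37: queue=[E] q_used=0 → run E
t=38: (idle)
t=39: (idle)
t=40: (idle)
t=41: (idle)
t=42: (idle)
t=43: (idle)
t=44: (idle)

completion order = H, D, G, A, B, C, E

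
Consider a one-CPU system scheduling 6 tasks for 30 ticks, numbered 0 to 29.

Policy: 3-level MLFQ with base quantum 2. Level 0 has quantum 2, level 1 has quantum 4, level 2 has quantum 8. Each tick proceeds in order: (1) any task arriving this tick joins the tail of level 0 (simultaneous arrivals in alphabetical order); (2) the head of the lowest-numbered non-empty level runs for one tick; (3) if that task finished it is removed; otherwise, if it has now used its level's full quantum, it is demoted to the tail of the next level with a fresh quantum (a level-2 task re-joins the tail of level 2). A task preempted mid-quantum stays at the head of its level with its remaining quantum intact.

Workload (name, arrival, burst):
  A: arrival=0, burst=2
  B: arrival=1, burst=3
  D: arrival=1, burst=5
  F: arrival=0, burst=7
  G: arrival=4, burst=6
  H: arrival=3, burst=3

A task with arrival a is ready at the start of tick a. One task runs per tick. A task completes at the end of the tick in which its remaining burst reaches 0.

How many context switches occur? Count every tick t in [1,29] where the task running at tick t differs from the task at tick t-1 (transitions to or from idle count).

t=0: L0/L1/L2 = AF/-/- → run A
t=1: L0/L1/L2 = AFBD/-/- → run A
t=2: L0/L1/L2 = FBD/-/- → run F
t=3: L0/L1/L2 = FBDH/-/- → run F
t=4: L0/L1/L2 = BDHG/F/- → run B
t=5: L0/L1/L2 = BDHG/F/- → run B
t=6: L0/L1/L2 = DHG/FB/- → run D
t=7: L0/L1/L2 = DHG/FB/- → run D
t=8: L0/L1/L2 = HG/FBD/- → run H
t=9: L0/L1/L2 = HG/FBD/- → run H
t=10: L0/L1/L2 = G/FBDH/- → run G
t=11: L0/L1/L2 = G/FBDH/- → run G
t=12: L0/L1/L2 = -/FBDHG/- → run F
t=13: L0/L1/L2 = -/FBDHG/- → run F
t=14: L0/L1/L2 = -/FBDHG/- → run F
t=15: L0/L1/L2 = -/FBDHG/- → run F
t=16: L0/L1/L2 = -/BDHG/F → run B
t=17: L0/L1/L2 = -/DHG/F → run D
t=18: L0/L1/L2 = -/DHG/F → run D
t=19: L0/L1/L2 = -/DHG/F → run D
t=20: L0/L1/L2 = -/HG/F → run H
t=21: L0/L1/L2 = -/G/F → run G
t=22: L0/L1/L2 = -/G/F → run G
t=23: L0/L1/L2 = -/G/F → run G
t=24: L0/L1/L2 = -/G/F → run G
t=25: L0/L1/L2 = -/-/F → run F
t=26: (idle)
t=27: (idle)
t=28: (idle)
t=29: (idle)

context switches = 12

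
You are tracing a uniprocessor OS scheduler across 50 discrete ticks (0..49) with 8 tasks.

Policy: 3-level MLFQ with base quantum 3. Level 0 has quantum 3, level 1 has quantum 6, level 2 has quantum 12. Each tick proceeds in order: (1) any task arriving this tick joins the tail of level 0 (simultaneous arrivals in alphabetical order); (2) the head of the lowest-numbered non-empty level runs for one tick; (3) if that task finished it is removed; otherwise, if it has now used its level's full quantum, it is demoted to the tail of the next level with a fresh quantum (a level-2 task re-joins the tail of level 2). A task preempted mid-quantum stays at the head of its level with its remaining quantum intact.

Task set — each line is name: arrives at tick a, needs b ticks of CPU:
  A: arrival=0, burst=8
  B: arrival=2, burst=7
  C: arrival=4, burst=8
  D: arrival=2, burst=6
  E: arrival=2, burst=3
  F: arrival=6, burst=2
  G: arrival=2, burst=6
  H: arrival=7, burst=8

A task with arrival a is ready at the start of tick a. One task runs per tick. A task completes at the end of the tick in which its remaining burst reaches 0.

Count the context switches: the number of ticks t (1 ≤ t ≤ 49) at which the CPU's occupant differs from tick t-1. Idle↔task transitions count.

context switches = 14

t=0: L0/L1/L2 = A/-/- → run A
t=1: L0/L1/L2 = A/-/- → run A
t=2: L0/L1/L2 = ABDEG/-/- → run A
t=3: L0/L1/L2 = BDEG/A/- → run B
t=4: L0/L1/L2 = BDEGC/A/- → run B
t=5: L0/L1/L2 = BDEGC/A/- → run B
t=6: L0/L1/L2 = DEGCF/AB/- → run D
t=7: L0/L1/L2 = DEGCFH/AB/- → run D
t=8: L0/L1/L2 = DEGCFH/AB/- → run D
t=9: L0/L1/L2 = EGCFH/ABD/- → run E
t=10: L0/L1/L2 = EGCFH/ABD/- → run E
t=11: L0/L1/L2 = EGCFH/ABD/- → run E
t=12: L0/L1/L2 = GCFH/ABD/- → run G
t=13: L0/L1/L2 = GCFH/ABD/- → run G
t=14: L0/L1/L2 = GCFH/ABD/- → run G
t=15: L0/L1/L2 = CFH/ABDG/- → run C
t=16: L0/L1/L2 = CFH/ABDG/- → run C
t=17: L0/L1/L2 = CFH/ABDG/- → run C
t=18: L0/L1/L2 = FH/ABDGC/- → run F
t=19: L0/L1/L2 = FH/ABDGC/- → run F
t=20: L0/L1/L2 = H/ABDGC/- → run H
t=21: L0/L1/L2 = H/ABDGC/- → run H
t=22: L0/L1/L2 = H/ABDGC/- → run H
t=23: L0/L1/L2 = -/ABDGCH/- → run A
t=24: L0/L1/L2 = -/ABDGCH/- → run A
t=25: L0/L1/L2 = -/ABDGCH/- → run A
t=26: L0/L1/L2 = -/ABDGCH/- → run A
t=27: L0/L1/L2 = -/ABDGCH/- → run A
t=28: L0/L1/L2 = -/BDGCH/- → run B
t=29: L0/L1/L2 = -/BDGCH/- → run B
t=30: L0/L1/L2 = -/BDGCH/- → run B
t=31: L0/L1/L2 = -/BDGCH/- → run B
t=32: L0/L1/L2 = -/DGCH/- → run D
t=33: L0/L1/L2 = -/DGCH/- → run D
t=34: L0/L1/L2 = -/DGCH/- → run D
t=35: L0/L1/L2 = -/GCH/- → run G
t=36: L0/L1/L2 = -/GCH/- → run G
t=37: L0/L1/L2 = -/GCH/- → run G
t=38: L0/L1/L2 = -/CH/- → run C
t=39: L0/L1/L2 = -/CH/- → run C
t=40: L0/L1/L2 = -/CH/- → run C
t=41: L0/L1/L2 = -/CH/- → run C
t=42: L0/L1/L2 = -/CH/- → run C
t=43: L0/L1/L2 = -/H/- → run H
t=44: L0/L1/L2 = -/H/- → run H
t=45: L0/L1/L2 = -/H/- → run H
t=46: L0/L1/L2 = -/H/- → run H
t=47: L0/L1/L2 = -/H/- → run H
t=48: (idle)
t=49: (idle)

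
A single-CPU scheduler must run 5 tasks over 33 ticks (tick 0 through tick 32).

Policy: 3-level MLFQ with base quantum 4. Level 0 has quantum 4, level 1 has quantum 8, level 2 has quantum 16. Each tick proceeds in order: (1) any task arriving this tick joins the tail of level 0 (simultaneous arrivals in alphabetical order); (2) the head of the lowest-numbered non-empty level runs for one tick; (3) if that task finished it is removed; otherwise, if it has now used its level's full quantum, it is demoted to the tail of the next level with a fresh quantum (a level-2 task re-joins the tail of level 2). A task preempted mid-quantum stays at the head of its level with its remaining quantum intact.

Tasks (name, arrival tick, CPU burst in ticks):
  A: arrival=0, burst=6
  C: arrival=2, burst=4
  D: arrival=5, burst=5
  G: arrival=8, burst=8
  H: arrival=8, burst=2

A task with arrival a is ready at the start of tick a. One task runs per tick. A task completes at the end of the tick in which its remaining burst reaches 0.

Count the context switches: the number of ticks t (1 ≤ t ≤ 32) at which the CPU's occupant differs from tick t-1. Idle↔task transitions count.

context switches = 8

t=0: L0/L1/L2 = A/-/- → run A
t=1: L0/L1/L2 = A/-/- → run A
t=2: L0/L1/L2 = AC/-/- → run A
t=3: L0/L1/L2 = AC/-/- → run A
t=4: L0/L1/L2 = C/A/- → run C
t=5: L0/L1/L2 = CD/A/- → run C
t=6: L0/L1/L2 = CD/A/- → run C
t=7: L0/L1/L2 = CD/A/- → run C
t=8: L0/L1/L2 = DGH/A/- → run D
t=9: L0/L1/L2 = DGH/A/- → run D
t=10: L0/L1/L2 = DGH/A/- → run D
t=11: L0/L1/L2 = DGH/A/- → run D
t=12: L0/L1/L2 = GH/AD/- → run G
t=13: L0/L1/L2 = GH/AD/- → run G
t=14: L0/L1/L2 = GH/AD/- → run G
t=15: L0/L1/L2 = GH/AD/- → run G
t=16: L0/L1/L2 = H/ADG/- → run H
t=17: L0/L1/L2 = H/ADG/- → run H
t=18: L0/L1/L2 = -/ADG/- → run A
t=19: L0/L1/L2 = -/ADG/- → run A
t=20: L0/L1/L2 = -/DG/- → run D
t=21: L0/L1/L2 = -/G/- → run G
t=22: L0/L1/L2 = -/G/- → run G
t=23: L0/L1/L2 = -/G/- → run G
t=24: L0/L1/L2 = -/G/- → run G
t=25: (idle)
t=26: (idle)
t=27: (idle)
t=28: (idle)
t=29: (idle)
t=30: (idle)
t=31: (idle)
t=32: (idle)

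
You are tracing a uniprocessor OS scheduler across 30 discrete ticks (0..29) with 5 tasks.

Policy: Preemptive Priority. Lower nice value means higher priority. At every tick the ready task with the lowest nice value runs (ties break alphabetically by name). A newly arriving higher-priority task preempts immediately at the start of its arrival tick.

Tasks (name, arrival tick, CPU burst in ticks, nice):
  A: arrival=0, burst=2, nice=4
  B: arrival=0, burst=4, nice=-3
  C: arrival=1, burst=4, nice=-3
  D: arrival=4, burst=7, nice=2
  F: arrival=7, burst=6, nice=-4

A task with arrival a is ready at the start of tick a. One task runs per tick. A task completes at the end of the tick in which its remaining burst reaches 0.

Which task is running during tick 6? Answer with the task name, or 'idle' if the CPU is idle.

running at tick 6 = C

t=0: ready={A,B} → run B
t=1: ready={A,B,C} → run B
t=2: ready={A,B,C} → run B
t=3: ready={A,B,C} → run B
t=4: ready={A,C,D} → run C
t=5: ready={A,C,D} → run C
t=6: ready={A,C,D} → run C
t=7: ready={A,C,D,F} → run F
t=8: ready={A,C,D,F} → run F
t=9: ready={A,C,D,F} → run F
t=10: ready={A,C,D,F} → run F
t=11: ready={A,C,D,F} → run F
t=12: ready={A,C,D,F} → run F
t=13: ready={A,C,D} → run C
t=14: ready={A,D} → run D
t=15: ready={A,D} → run D
t=16: ready={A,D} → run D
t=17: ready={A,D} → run D
t=18: ready={A,D} → run D
t=19: ready={A,D} → run D
t=20: ready={A,D} → run D
t=21: ready={A} → run A
t=22: ready={A} → run A
t=23: (idle)
t=24: (idle)
t=25: (idle)
t=26: (idle)
t=27: (idle)
t=28: (idle)
t=29: (idle)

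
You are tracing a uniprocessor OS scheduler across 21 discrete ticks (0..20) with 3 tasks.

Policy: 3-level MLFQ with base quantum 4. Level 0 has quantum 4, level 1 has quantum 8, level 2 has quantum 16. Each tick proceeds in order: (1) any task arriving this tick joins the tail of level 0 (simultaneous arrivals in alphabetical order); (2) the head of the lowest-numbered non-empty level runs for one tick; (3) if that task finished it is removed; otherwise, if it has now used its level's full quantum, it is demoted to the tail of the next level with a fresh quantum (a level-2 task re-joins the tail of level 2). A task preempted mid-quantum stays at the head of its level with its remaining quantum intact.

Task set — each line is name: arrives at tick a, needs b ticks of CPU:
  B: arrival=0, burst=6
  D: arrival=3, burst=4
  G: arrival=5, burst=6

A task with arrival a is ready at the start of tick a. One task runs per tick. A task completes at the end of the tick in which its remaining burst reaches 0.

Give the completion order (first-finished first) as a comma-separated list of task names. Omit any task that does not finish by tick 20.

completion order = D, B, G

t=0: L0/L1/L2 = B/-/- → run B
t=1: L0/L1/L2 = B/-/- → run B
t=2: L0/L1/L2 = B/-/- → run B
t=3: L0/L1/L2 = BD/-/- → run B
t=4: L0/L1/L2 = D/B/- → run D
t=5: L0/L1/L2 = DG/B/- → run D
t=6: L0/L1/L2 = DG/B/- → run D
t=7: L0/L1/L2 = DG/B/- → run D
t=8: L0/L1/L2 = G/B/- → run G
t=9: L0/L1/L2 = G/B/- → run G
t=10: L0/L1/L2 = G/B/- → run G
t=11: L0/L1/L2 = G/B/- → run G
t=12: L0/L1/L2 = -/BG/- → run B
t=13: L0/L1/L2 = -/BG/- → run B
t=14: L0/L1/L2 = -/G/- → run G
t=15: L0/L1/L2 = -/G/- → run G
t=16: (idle)
t=17: (idle)
t=18: (idle)
t=19: (idle)
t=20: (idle)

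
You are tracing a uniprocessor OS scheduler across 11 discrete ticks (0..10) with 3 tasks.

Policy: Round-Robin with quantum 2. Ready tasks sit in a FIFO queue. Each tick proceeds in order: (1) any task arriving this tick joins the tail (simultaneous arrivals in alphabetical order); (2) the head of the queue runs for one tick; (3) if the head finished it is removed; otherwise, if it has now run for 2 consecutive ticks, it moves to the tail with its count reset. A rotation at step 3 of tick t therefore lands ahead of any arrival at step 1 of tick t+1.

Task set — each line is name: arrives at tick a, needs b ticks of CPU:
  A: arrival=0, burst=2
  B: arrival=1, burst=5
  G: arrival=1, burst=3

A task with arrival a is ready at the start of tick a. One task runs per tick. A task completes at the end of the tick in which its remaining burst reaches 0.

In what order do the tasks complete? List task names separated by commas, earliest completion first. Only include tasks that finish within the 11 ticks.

t=0: queue=[A] q_used=0 → run A
t=1: queue=[A,B,G] q_used=1 → run A
t=2: queue=[B,G] q_used=0 → run B
t=3: queue=[B,G] q_used=1 → run B
t=4: queue=[G,B] q_used=0 → run G
t=5: queue=[G,B] q_used=1 → run G
t=6: queue=[B,G] q_used=0 → run B
t=7: queue=[B,G] q_used=1 → run B
t=8: queue=[G,B] q_used=0 → run G
t=9: queue=[B] q_used=0 → run B
t=10: (idle)

completion order = A, G, B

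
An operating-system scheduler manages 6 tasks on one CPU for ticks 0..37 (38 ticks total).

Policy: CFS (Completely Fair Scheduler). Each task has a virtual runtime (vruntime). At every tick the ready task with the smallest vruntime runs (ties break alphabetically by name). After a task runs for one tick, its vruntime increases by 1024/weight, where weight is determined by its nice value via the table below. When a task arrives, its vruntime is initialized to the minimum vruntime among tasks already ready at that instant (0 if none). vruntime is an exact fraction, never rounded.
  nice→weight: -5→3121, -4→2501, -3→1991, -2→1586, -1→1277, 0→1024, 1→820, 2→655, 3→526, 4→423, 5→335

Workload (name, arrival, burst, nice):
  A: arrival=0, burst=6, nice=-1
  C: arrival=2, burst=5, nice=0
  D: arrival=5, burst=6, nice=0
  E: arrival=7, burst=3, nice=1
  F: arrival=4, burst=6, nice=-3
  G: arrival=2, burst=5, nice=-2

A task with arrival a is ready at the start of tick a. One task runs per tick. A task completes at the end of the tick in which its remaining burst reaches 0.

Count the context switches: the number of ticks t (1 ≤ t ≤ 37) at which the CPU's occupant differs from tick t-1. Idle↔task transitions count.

context switches = 28

t=0: vr[A=0] → run A
t=1: vr[A=1024/1277] → run A
t=2: vr[A=2048/1277 C=2048/1277 G=2048/1277] → run A
t=3: vr[A=3072/1277 C=2048/1277 G=2048/1277] → run C
t=4: vr[A=3072/1277 C=3325/1277 F=2048/1277 G=2048/1277] → run F
t=5: vr[A=3072/1277 C=3325/1277 D=2048/1277 F=5385216/2542507 G=2048/1277] → run D
t=6: vr[A=3072/1277 C=3325/1277 D=3325/1277 F=5385216/2542507 G=2048/1277] → run G
t=7: vr[A=3072/1277 C=3325/1277 D=3325/1277 E=5385216/2542507 F=5385216/2542507 G=2277888/1012661] → run E
t=8: vr[A=3072/1277 C=3325/1277 D=3325/1277 E=1754851072/521213935 F=5385216/2542507 G=2277888/1012661] → run F
t=9: vr[A=3072/1277 C=3325/1277 D=3325/1277 E=1754851072/521213935 F=6692864/2542507 G=2277888/1012661] → run G
t=10: vr[A=3072/1277 C=3325/1277 D=3325/1277 E=1754851072/521213935 F=6692864/2542507 G=2931712/1012661] → run A
t=11: vr[A=4096/1277 C=3325/1277 D=3325/1277 E=1754851072/521213935 F=6692864/2542507 G=2931712/1012661] → run C
t=12: vr[A=4096/1277 C=4602/1277 D=3325/1277 E=1754851072/521213935 F=6692864/2542507 G=2931712/1012661] → run D
t=13: vr[A=4096/1277 C=4602/1277 D=4602/1277 E=1754851072/521213935 F=6692864/2542507 G=2931712/1012661] → run F
t=14: vr[A=4096/1277 C=4602/1277 D=4602/1277 E=1754851072/521213935 F=8000512/2542507 G=2931712/1012661] → run G
t=15: vr[A=4096/1277 C=4602/1277 D=4602/1277 E=1754851072/521213935 F=8000512/2542507 G=3585536/1012661] → run F
t=16: vr[A=4096/1277 C=4602/1277 D=4602/1277 E=1754851072/521213935 F=9308160/2542507 G=3585536/1012661] → run A
t=17: vr[A=5120/1277 C=4602/1277 D=4602/1277 E=1754851072/521213935 F=9308160/2542507 G=3585536/1012661] → run E
t=18: vr[A=5120/1277 C=4602/1277 D=4602/1277 E=2405732864/521213935 F=9308160/2542507 G=3585536/1012661] → run G
t=19: vr[A=5120/1277 C=4602/1277 D=4602/1277 E=2405732864/521213935 F=9308160/2542507 G=4239360/1012661] → run C
t=20: vr[A=5120/1277 C=5879/1277 D=4602/1277 E=2405732864/521213935 F=9308160/2542507 G=4239360/1012661] → run D
t=21: vr[A=5120/1277 C=5879/1277 D=5879/1277 E=2405732864/521213935 F=9308160/2542507 G=4239360/1012661] → run F
t=22: vr[A=5120/1277 C=5879/1277 D=5879/1277 E=2405732864/521213935 F=10615808/2542507 G=4239360/1012661] → run A
t=23: vr[C=5879/1277 D=5879/1277 E=2405732864/521213935 F=10615808/2542507 G=4239360/1012661] → run F
t=24: vr[C=5879/1277 D=5879/1277 E=2405732864/521213935 G=4239360/1012661] → run G
t=25: vr[C=5879/1277 D=5879/1277 E=2405732864/521213935] → run C
t=26: vr[C=7156/1277 D=5879/1277 E=2405732864/521213935] → run D
t=27: vr[C=7156/1277 D=7156/1277 E=2405732864/521213935] → run E
t=28: vr[C=7156/1277 D=7156/1277] → run C
t=29: vr[D=7156/1277] → run D
t=30: vr[D=8433/1277] → run D
t=31: (idle)
t=32: (idle)
t=33: (idle)
t=34: (idle)
t=35: (idle)
t=36: (idle)
t=37: (idle)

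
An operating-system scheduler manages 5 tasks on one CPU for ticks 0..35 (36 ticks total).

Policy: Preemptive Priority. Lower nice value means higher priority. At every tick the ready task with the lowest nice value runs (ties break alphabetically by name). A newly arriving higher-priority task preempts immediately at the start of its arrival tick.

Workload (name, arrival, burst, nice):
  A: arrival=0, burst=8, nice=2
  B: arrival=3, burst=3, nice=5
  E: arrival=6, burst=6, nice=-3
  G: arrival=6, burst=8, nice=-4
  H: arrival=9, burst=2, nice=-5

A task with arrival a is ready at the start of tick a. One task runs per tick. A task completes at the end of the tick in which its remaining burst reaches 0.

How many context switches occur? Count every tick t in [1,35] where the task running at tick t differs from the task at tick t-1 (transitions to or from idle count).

context switches = 7

t=0: ready={A} → run A
t=1: ready={A} → run A
t=2: ready={A} → run A
t=3: ready={A,B} → run A
t=4: ready={A,B} → run A
t=5: ready={A,B} → run A
t=6: ready={A,B,E,G} → run G
t=7: ready={A,B,E,G} → run G
t=8: ready={A,B,E,G} → run G
t=9: ready={A,B,E,G,H} → run H
t=10: ready={A,B,E,G,H} → run H
t=11: ready={A,B,E,G} → run G
t=12: ready={A,B,E,G} → run G
t=13: ready={A,B,E,G} → run G
t=14: ready={A,B,E,G} → run G
t=15: ready={A,B,E,G} → run G
t=16: ready={A,B,E} → run E
t=17: ready={A,B,E} → run E
t=18: ready={A,B,E} → run E
t=19: ready={A,B,E} → run E
t=20: ready={A,B,E} → run E
t=21: ready={A,B,E} → run E
t=22: ready={A,B} → run A
t=23: ready={A,B} → run A
t=24: ready={B} → run B
t=25: ready={B} → run B
t=26: ready={B} → run B
t=27: (idle)
t=28: (idle)
t=29: (idle)
t=30: (idle)
t=31: (idle)
t=32: (idle)
t=33: (idle)
t=34: (idle)
t=35: (idle)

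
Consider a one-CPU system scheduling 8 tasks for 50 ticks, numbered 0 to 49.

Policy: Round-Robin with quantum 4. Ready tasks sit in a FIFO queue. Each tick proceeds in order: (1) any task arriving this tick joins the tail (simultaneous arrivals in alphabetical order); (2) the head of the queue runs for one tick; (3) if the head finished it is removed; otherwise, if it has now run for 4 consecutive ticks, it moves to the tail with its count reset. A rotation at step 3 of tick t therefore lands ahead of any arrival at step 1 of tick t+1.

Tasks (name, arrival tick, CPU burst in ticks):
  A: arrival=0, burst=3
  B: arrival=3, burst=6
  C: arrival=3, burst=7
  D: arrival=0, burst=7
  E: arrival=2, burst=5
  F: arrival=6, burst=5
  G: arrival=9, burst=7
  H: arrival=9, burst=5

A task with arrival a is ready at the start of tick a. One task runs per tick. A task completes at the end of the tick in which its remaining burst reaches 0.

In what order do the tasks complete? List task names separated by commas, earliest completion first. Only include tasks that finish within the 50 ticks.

t=0: queue=[A,D] q_used=0 → run A
t=1: queue=[A,D] q_used=1 → run A
t=2: queue=[A,D,E] q_used=2 → run A
t=3: queue=[D,E,B,C] q_used=0 → run D
t=4: queue=[D,E,B,C] q_used=1 → run D
t=5: queue=[D,E,B,C] q_used=2 → run D
t=6: queue=[D,E,B,C,F] q_used=3 → run D
t=7: queue=[E,B,C,F,D] q_used=0 → run E
t=8: queue=[E,B,C,F,D] q_used=1 → run E
t=9: queue=[E,B,C,F,D,G,H] q_used=2 → run E
t=10: queue=[E,B,C,F,D,G,H] q_used=3 → run E
t=11: queue=[B,C,F,D,G,H,E] q_used=0 → run B
t=12: queue=[B,C,F,D,G,H,E] q_used=1 → run B
t=13: queue=[B,C,F,D,G,H,E] q_used=2 → run B
t=14: queue=[B,C,F,D,G,H,E] q_used=3 → run B
t=15: queue=[C,F,D,G,H,E,B] q_used=0 → run C
t=16: queue=[C,F,D,G,H,E,B] q_used=1 → run C
t=17: queue=[C,F,D,G,H,E,B] q_used=2 → run C
t=18: queue=[C,F,D,G,H,E,B] q_used=3 → run C
t=19: queue=[F,D,G,H,E,B,C] q_used=0 → run F
t=20: queue=[F,D,G,H,E,B,C] q_used=1 → run F
t=21: queue=[F,D,G,H,E,B,C] q_used=2 → run F
t=22: queue=[F,D,G,H,E,B,C] q_used=3 → run F
t=23: queue=[D,G,H,E,B,C,F] q_used=0 → run D
t=24: queue=[D,G,H,E,B,C,F] q_used=1 → run D
t=25: queue=[D,G,H,E,B,C,F] q_used=2 → run D
t=26: queue=[G,H,E,B,C,F] q_used=0 → run G
t=27: queue=[G,H,E,B,C,F] q_used=1 → run G
t=28: queue=[G,H,E,B,C,F] q_used=2 → run G
t=29: queue=[G,H,E,B,C,F] q_used=3 → run G
t=30: queue=[H,E,B,C,F,G] q_used=0 → run H
t=31: queue=[H,E,B,C,F,G] q_used=1 → run H
t=32: queue=[H,E,B,C,F,G] q_used=2 → run H
t=33: queue=[H,E,B,C,F,G] q_used=3 → run H
t=34: queue=[E,B,C,F,G,H] q_used=0 → run E
t=35: queue=[B,C,F,G,H] q_used=0 → run B
t=36: queue=[B,C,F,G,H] q_used=1 → run B
t=37: queue=[C,F,G,H] q_used=0 → run C
t=38: queue=[C,F,G,H] q_used=1 → run C
t=39: queue=[C,F,G,H] q_used=2 → run C
t=40: queue=[F,G,H] q_used=0 → run F
t=41: queue=[G,H] q_used=0 → run G
t=42: queue=[G,H] q_used=1 → run G
t=43: queue=[G,H] q_used=2 → run G
t=44: queue=[H] q_used=0 → run H
t=45: (idle)
t=46: (idle)
t=47: (idle)
t=48: (idle)
t=49: (idle)

completion order = A, D, E, B, C, F, G, H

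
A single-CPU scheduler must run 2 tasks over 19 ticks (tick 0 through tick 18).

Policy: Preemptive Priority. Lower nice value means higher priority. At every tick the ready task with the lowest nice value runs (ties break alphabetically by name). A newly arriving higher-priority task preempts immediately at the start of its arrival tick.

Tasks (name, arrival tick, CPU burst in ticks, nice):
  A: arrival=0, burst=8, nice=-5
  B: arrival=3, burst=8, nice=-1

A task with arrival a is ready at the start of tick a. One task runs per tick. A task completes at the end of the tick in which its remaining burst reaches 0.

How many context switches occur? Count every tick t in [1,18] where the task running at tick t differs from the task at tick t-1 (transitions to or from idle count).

context switches = 2

t=0: ready={A} → run A
t=1: ready={A} → run A
t=2: ready={A} → run A
t=3: ready={A,B} → run A
t=4: ready={A,B} → run A
t=5: ready={A,B} → run A
t=6: ready={A,B} → run A
t=7: ready={A,B} → run A
t=8: ready={B} → run B
t=9: ready={B} → run B
t=10: ready={B} → run B
t=11: ready={B} → run B
t=12: ready={B} → run B
t=13: ready={B} → run B
t=14: ready={B} → run B
t=15: ready={B} → run B
t=16: (idle)
t=17: (idle)
t=18: (idle)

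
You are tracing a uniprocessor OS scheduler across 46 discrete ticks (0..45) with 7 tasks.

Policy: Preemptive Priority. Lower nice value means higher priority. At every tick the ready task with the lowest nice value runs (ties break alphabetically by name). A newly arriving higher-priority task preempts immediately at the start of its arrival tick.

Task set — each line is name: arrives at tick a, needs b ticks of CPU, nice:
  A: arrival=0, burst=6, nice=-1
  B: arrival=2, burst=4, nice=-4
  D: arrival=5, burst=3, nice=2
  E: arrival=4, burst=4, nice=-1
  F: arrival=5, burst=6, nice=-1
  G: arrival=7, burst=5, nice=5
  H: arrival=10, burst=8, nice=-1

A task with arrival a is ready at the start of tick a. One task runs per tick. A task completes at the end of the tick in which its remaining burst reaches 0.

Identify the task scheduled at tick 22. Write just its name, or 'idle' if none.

t=0: ready={A} → run A
t=1: ready={A} → run A
t=2: ready={A,B} → run B
t=3: ready={A,B} → run B
t=4: ready={A,B,E} → run B
t=5: ready={A,B,D,E,F} → run B
t=6: ready={A,D,E,F} → run A
t=7: ready={A,D,E,F,G} → run A
t=8: ready={A,D,E,F,G} → run A
t=9: ready={A,D,E,F,G} → run A
t=10: ready={D,E,F,G,H} → run E
t=11: ready={D,E,F,G,H} → run E
t=12: ready={D,E,F,G,H} → run E
t=13: ready={D,E,F,G,H} → run E
t=14: ready={D,F,G,H} → run F
t=15: ready={D,F,G,H} → run F
t=16: ready={D,F,G,H} → run F
t=17: ready={D,F,G,H} → run F
t=18: ready={D,F,G,H} → run F
t=19: ready={D,F,G,H} → run F
t=20: ready={D,G,H} → run H
t=21: ready={D,G,H} → run H
t=22: ready={D,G,H} → run H
t=23: ready={D,G,H} → run H
t=24: ready={D,G,H} → run H
t=25: ready={D,G,H} → run H
t=26: ready={D,G,H} → run H
t=27: ready={D,G,H} → run H
t=28: ready={D,G} → run D
t=29: ready={D,G} → run D
t=30: ready={D,G} → run D
t=31: ready={G} → run G
t=32: ready={G} → run G
t=33: ready={G} → run G
t=34: ready={G} → run G
t=35: ready={G} → run G
t=36: (idle)
t=37: (idle)
t=38: (idle)
t=39: (idle)
t=40: (idle)
t=41: (idle)
t=42: (idle)
t=43: (idle)
t=44: (idle)
t=45: (idle)

running at tick 22 = H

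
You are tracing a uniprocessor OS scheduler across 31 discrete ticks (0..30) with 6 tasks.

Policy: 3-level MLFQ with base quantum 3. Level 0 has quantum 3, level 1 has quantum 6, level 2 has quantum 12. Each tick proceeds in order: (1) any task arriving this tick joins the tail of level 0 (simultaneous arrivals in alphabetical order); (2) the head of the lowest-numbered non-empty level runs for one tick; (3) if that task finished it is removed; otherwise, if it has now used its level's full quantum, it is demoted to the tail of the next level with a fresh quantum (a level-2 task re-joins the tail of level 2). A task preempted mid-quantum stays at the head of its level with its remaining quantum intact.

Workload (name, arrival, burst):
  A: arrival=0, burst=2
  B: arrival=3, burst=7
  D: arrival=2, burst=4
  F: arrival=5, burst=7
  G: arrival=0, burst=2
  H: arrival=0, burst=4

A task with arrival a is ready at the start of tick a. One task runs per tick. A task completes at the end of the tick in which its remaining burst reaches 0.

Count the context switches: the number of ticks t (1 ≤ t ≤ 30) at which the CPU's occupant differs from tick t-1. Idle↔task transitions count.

context switches = 10

t=0: L0/L1/L2 = AGH/-/- → run A
t=1: L0/L1/L2 = AGH/-/- → run A
t=2: L0/L1/L2 = GHD/-/- → run G
t=3: L0/L1/L2 = GHDB/-/- → run G
t=4: L0/L1/L2 = HDB/-/- → run H
t=5: L0/L1/L2 = HDBF/-/- → run H
t=6: L0/L1/L2 = HDBF/-/- → run H
t=7: L0/L1/L2 = DBF/H/- → run D
t=8: L0/L1/L2 = DBF/H/- → run D
t=9: L0/L1/L2 = DBF/H/- → run D
t=10: L0/L1/L2 = BF/HD/- → run B
t=11: L0/L1/L2 = BF/HD/- → run B
t=12: L0/L1/L2 = BF/HD/- → run B
t=13: L0/L1/L2 = F/HDB/- → run F
t=14: L0/L1/L2 = F/HDB/- → run F
t=15: L0/L1/L2 = F/HDB/- → run F
t=16: L0/L1/L2 = -/HDBF/- → run H
t=17: L0/L1/L2 = -/DBF/- → run D
t=18: L0/L1/L2 = -/BF/- → run B
t=19: L0/L1/L2 = -/BF/- → run B
t=20: L0/L1/L2 = -/BF/- → run B
t=21: L0/L1/L2 = -/BF/- → run B
t=22: L0/L1/L2 = -/F/- → run F
t=23: L0/L1/L2 = -/F/- → run F
t=24: L0/L1/L2 = -/F/- → run F
t=25: L0/L1/L2 = -/F/- → run F
t=26: (idle)
t=27: (idle)
t=28: (idle)
t=29: (idle)
t=30: (idle)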